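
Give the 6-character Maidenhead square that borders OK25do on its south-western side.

OK25cn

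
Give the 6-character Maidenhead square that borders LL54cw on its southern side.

LL54cv

Latitude subsquare w = 22; −1 → 21 = v.
The longitude characters are unchanged.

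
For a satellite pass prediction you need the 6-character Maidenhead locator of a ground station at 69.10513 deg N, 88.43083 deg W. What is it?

EP59sc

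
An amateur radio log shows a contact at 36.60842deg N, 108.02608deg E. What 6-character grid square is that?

OM46ao

Offset from 180°W / 90°S: lon 288.0261°, lat 126.6084°.
Field: 288.0261/20 → 14 → O, 126.6084/10 → 12 → M; chars OM.
Square: 8.0261/2 → 4, 6.6084/1 → 6; chars 46.
Subsquare: 0.0261/0.0833333 → 0 → a, 0.6084/0.0416667 → 14 → o; chars ao.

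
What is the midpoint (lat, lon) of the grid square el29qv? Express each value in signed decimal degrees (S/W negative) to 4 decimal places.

Field E=4, L=11: +4·20° lon, +11·10° lat → SW at lon -100°, lat 20°.
Square 2, 9: +2·2° lon, +9·1° lat → SW at lon -96°, lat 29°.
Subsquare q=16, v=21: +16·0.0833333° lon, +21·0.0416667° lat → SW at lon -94.6667°, lat 29.875°.
Cell spans 0.0833333° lon × 0.0416667° lat. Centre is SW corner plus half of each.
latitude 29.8958, longitude -94.6250.

29.8958, -94.6250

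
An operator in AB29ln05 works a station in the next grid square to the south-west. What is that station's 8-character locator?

AB29kn94

Longitude extended square 0; −1 → -1, wraps to 9, carry into subsquare.
Longitude subsquare l = 11; −1 → 10 = k.
Latitude extended square 5; −1 → 4.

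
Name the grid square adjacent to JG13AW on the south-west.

JG03xv

Longitude subsquare a = 0; −1 → -1, wraps to 23 = x, carry into square.
Longitude square 1; −1 → 0.
Latitude subsquare w = 22; −1 → 21 = v.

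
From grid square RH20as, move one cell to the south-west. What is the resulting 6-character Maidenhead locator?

RH10xr

Longitude subsquare a = 0; −1 → -1, wraps to 23 = x, carry into square.
Longitude square 2; −1 → 1.
Latitude subsquare s = 18; −1 → 17 = r.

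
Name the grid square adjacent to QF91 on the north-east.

RF02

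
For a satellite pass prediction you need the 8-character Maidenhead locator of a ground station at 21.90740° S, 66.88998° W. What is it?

FG68nc32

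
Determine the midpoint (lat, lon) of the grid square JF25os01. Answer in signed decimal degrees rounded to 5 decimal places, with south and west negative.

-34.24375, 5.17083

Field J=9, F=5: +9·20° lon, +5·10° lat → SW at lon 0°, lat -40°.
Square 2, 5: +2·2° lon, +5·1° lat → SW at lon 4°, lat -35°.
Subsquare o=14, s=18: +14·0.0833333° lon, +18·0.0416667° lat → SW at lon 5.16667°, lat -34.25°.
Extended square 0, 1: +0·0.00833333° lon, +1·0.00416667° lat → SW at lon 5.16667°, lat -34.2458°.
Cell spans 0.00833333° lon × 0.00416667° lat. Centre is SW corner plus half of each.
latitude -34.24375, longitude 5.17083.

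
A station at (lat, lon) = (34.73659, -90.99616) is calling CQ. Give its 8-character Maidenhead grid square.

EM44mr06

Offset from 180°W / 90°S: lon 89.00384°, lat 124.73659°.
Field (20°×10°, letters A–R): lon ⌊89.00384/20⌋ = 4 → E; lat ⌊124.73659/10⌋ = 12 → M.
Square (2°×1°, digits 0–9): lon ⌊9.00384/2⌋ = 4; lat ⌊4.73659/1⌋ = 4.
Subsquare (5′×2.5′, letters a–x): lon ⌊1.00384/0.0833333⌋ = 12 → m; lat ⌊0.73659/0.0416667⌋ = 17 → r.
Extended square (30″×15″, digits 0–9): lon ⌊0.00384/0.00833333⌋ = 0; lat ⌊0.02826/0.00416667⌋ = 6.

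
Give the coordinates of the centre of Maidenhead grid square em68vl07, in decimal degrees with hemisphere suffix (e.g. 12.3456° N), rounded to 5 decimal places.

38.48958° N, 86.24583° W

Field E=4, M=12: +4·20° lon, +12·10° lat → SW at lon -100°, lat 30°.
Square 6, 8: +6·2° lon, +8·1° lat → SW at lon -88°, lat 38°.
Subsquare v=21, l=11: +21·0.0833333° lon, +11·0.0416667° lat → SW at lon -86.25°, lat 38.4583°.
Extended square 0, 7: +0·0.00833333° lon, +7·0.00416667° lat → SW at lon -86.25°, lat 38.4875°.
Cell spans 0.00833333° lon × 0.00416667° lat. Centre is SW corner plus half of each.
latitude 38.48958° N, longitude 86.24583° W.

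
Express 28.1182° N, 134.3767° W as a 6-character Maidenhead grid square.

CL28tc

Add 180° to longitude and 90° to latitude: 45.6233, 118.1182.
Field: 45.6233/20 → 2 → C, 118.1182/10 → 11 → L; chars CL.
Square: 5.6233/2 → 2, 8.1182/1 → 8; chars 28.
Subsquare: 1.6233/0.0833333 → 19 → t, 0.1182/0.0416667 → 2 → c; chars tc.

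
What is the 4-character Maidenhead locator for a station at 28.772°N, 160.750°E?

Offset from 180°W / 90°S: lon 340.75°, lat 118.77°.
Field: 340.75/20 → 17 → R, 118.77/10 → 11 → L; chars RL.
Square: 0.75/2 → 0, 8.77/1 → 8; chars 08.

RL08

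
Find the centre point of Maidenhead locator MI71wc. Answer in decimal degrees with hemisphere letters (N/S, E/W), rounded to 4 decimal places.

8.8958° S, 75.8750° E

Field M=12, I=8: +12·20° lon, +8·10° lat → SW at lon 60°, lat -10°.
Square 7, 1: +7·2° lon, +1·1° lat → SW at lon 74°, lat -9°.
Subsquare w=22, c=2: +22·0.0833333° lon, +2·0.0416667° lat → SW at lon 75.8333°, lat -8.91667°.
Cell spans 0.0833333° lon × 0.0416667° lat. Centre is SW corner plus half of each.
latitude 8.8958° S, longitude 75.8750° E.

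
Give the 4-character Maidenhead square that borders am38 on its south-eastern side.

AM47

Longitude square 3; +1 → 4.
Latitude square 8; −1 → 7.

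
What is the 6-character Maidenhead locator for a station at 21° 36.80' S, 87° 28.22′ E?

Offset from 180°W / 90°S: lon 267.4703°, lat 68.3867°.
Field: 267.4703/20 → 13 → N, 68.3867/10 → 6 → G; chars NG.
Square: 7.4703/2 → 3, 8.3867/1 → 8; chars 38.
Subsquare: 1.4703/0.0833333 → 17 → r, 0.3867/0.0416667 → 9 → j; chars rj.

NG38rj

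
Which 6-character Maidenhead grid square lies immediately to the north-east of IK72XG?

IK82ah

Longitude subsquare x = 23; +1 → 24, wraps to 0 = a, carry into square.
Longitude square 7; +1 → 8.
Latitude subsquare g = 6; +1 → 7 = h.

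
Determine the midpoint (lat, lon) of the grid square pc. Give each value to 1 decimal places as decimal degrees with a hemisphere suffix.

65.0° S, 130.0° E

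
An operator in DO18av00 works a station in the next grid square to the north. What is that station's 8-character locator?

DO18av01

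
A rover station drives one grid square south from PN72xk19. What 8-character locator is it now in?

Latitude extended square 9; −1 → 8.
The longitude characters are unchanged.

PN72xk18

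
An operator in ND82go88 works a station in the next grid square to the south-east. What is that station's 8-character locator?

ND82go97

Longitude extended square 8; +1 → 9.
Latitude extended square 8; −1 → 7.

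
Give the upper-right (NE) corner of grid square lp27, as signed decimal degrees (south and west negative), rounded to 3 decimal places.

68.000, 46.000

Field L=11, P=15: +11·20° lon, +15·10° lat → SW at lon 40°, lat 60°.
Square 2, 7: +2·2° lon, +7·1° lat → SW at lon 44°, lat 67°.
Cell spans 2° lon × 1° lat. NE corner is SW corner plus one full cell.
latitude 68.000, longitude 46.000.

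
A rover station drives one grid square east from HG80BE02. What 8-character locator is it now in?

HG80be12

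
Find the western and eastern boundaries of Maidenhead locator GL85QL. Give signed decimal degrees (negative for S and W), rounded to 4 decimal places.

-42.6667, -42.5833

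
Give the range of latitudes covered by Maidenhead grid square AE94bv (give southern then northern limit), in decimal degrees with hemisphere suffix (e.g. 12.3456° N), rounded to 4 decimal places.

45.1250° S, 45.0833° S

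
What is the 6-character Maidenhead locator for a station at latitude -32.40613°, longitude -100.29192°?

DF97uo

Add 180° to longitude and 90° to latitude: 79.7081, 57.5939.
Field (20°×10°, letters A–R): lon ⌊79.7081/20⌋ = 3 → D; lat ⌊57.5939/10⌋ = 5 → F.
Square (2°×1°, digits 0–9): lon ⌊19.7081/2⌋ = 9; lat ⌊7.5939/1⌋ = 7.
Subsquare (5′×2.5′, letters a–x): lon ⌊1.7081/0.0833333⌋ = 20 → u; lat ⌊0.5939/0.0416667⌋ = 14 → o.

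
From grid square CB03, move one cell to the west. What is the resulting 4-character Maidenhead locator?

Longitude square 0; −1 → -1, wraps to 9, carry into field.
Longitude field C = 2; −1 → 1 = B.
The latitude characters are unchanged.

BB93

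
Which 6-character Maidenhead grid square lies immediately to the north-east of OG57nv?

Longitude subsquare n = 13; +1 → 14 = o.
Latitude subsquare v = 21; +1 → 22 = w.

OG57ow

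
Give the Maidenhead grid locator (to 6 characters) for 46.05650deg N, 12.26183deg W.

Add 180° to longitude and 90° to latitude: 167.7382, 136.0565.
Field: lon ⌊167.7382/20⌋ = 8 → I; lat ⌊136.0565/10⌋ = 13 → N.
Square: lon ⌊7.7382/2⌋ = 3; lat ⌊6.0565/1⌋ = 6.
Subsquare: lon ⌊1.7382/0.0833333⌋ = 20 → u; lat ⌊0.0565/0.0416667⌋ = 1 → b.

IN36ub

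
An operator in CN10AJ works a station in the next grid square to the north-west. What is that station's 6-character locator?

CN00xk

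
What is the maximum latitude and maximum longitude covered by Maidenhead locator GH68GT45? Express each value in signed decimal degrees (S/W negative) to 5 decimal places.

Field G=6, H=7: +6·20° lon, +7·10° lat → SW at lon -60°, lat -20°.
Square 6, 8: +6·2° lon, +8·1° lat → SW at lon -48°, lat -12°.
Subsquare g=6, t=19: +6·0.0833333° lon, +19·0.0416667° lat → SW at lon -47.5°, lat -11.2083°.
Extended square 4, 5: +4·0.00833333° lon, +5·0.00416667° lat → SW at lon -47.4667°, lat -11.1875°.
Cell spans 0.00833333° lon × 0.00416667° lat. NE corner is SW corner plus one full cell.
latitude -11.18333, longitude -47.45833.

-11.18333, -47.45833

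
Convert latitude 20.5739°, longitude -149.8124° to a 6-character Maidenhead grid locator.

BL50cn

Shift to the Maidenhead origin (180°W, 90°S): lon 30.1876, lat 110.5739.
Field: lon ⌊30.1876/20⌋ = 1 → B; lat ⌊110.5739/10⌋ = 11 → L.
Square: lon ⌊10.1876/2⌋ = 5; lat ⌊0.5739/1⌋ = 0.
Subsquare: lon ⌊0.1876/0.0833333⌋ = 2 → c; lat ⌊0.5739/0.0416667⌋ = 13 → n.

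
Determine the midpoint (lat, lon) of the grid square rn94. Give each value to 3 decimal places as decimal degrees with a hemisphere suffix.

44.500° N, 179.000° E

Field R=17, N=13: +17·20° lon, +13·10° lat → SW at lon 160°, lat 40°.
Square 9, 4: +9·2° lon, +4·1° lat → SW at lon 178°, lat 44°.
Cell spans 2° lon × 1° lat. Centre is SW corner plus half of each.
latitude 44.500° N, longitude 179.000° E.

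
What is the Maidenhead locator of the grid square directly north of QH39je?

Latitude subsquare e = 4; +1 → 5 = f.
The longitude characters are unchanged.

QH39jf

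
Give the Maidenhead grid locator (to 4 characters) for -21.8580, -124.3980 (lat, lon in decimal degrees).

CG78

Shift to the Maidenhead origin (180°W, 90°S): lon 55.60, lat 68.14.
Field (20°×10°, letters A–R): lon ⌊55.60/20⌋ = 2 → C; lat ⌊68.14/10⌋ = 6 → G.
Square (2°×1°, digits 0–9): lon ⌊15.60/2⌋ = 7; lat ⌊8.14/1⌋ = 8.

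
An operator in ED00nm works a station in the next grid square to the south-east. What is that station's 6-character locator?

ED00ol

Longitude subsquare n = 13; +1 → 14 = o.
Latitude subsquare m = 12; −1 → 11 = l.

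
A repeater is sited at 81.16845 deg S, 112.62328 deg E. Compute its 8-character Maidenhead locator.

OA68ht49

Add 180° to longitude and 90° to latitude: 292.62328, 8.83155.
Field: lon ⌊292.62328/20⌋ = 14 → O; lat ⌊8.83155/10⌋ = 0 → A.
Square: lon ⌊12.62328/2⌋ = 6; lat ⌊8.83155/1⌋ = 8.
Subsquare: lon ⌊0.62328/0.0833333⌋ = 7 → h; lat ⌊0.83155/0.0416667⌋ = 19 → t.
Extended square: lon ⌊0.03995/0.00833333⌋ = 4; lat ⌊0.03988/0.00416667⌋ = 9.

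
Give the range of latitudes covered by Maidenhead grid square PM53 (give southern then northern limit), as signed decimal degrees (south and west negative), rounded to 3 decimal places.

33.000, 34.000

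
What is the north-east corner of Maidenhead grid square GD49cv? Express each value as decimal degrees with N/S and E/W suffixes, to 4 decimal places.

Field G=6, D=3: +6·20° lon, +3·10° lat → SW at lon -60°, lat -60°.
Square 4, 9: +4·2° lon, +9·1° lat → SW at lon -52°, lat -51°.
Subsquare c=2, v=21: +2·0.0833333° lon, +21·0.0416667° lat → SW at lon -51.8333°, lat -50.125°.
Cell spans 0.0833333° lon × 0.0416667° lat. NE corner is SW corner plus one full cell.
latitude 50.0833° S, longitude 51.7500° W.

50.0833° S, 51.7500° W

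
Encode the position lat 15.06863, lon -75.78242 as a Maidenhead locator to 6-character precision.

FK25cb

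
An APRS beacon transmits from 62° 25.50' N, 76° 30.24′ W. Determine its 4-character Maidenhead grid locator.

FP12

Add 180° to longitude and 90° to latitude: 103.50, 152.43.
Field (20°×10°, letters A–R): 103.50/20 → 5 → F, 152.43/10 → 15 → P; chars FP.
Square (2°×1°, digits 0–9): 3.50/2 → 1, 2.43/1 → 2; chars 12.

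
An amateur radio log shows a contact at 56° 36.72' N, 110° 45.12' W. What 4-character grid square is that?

Offset from 180°W / 90°S: lon 69.25°, lat 146.61°.
Field (20°×10°, letters A–R): 69.25/20 → 3 → D, 146.61/10 → 14 → O; chars DO.
Square (2°×1°, digits 0–9): 9.25/2 → 4, 6.61/1 → 6; chars 46.

DO46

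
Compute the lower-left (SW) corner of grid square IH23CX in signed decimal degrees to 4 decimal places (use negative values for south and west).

-16.0417, -15.8333

Field I=8, H=7: +8·20° lon, +7·10° lat → SW at lon -20°, lat -20°.
Square 2, 3: +2·2° lon, +3·1° lat → SW at lon -16°, lat -17°.
Subsquare c=2, x=23: +2·0.0833333° lon, +23·0.0416667° lat → SW at lon -15.8333°, lat -16.0417°.
latitude -16.0417, longitude -15.8333.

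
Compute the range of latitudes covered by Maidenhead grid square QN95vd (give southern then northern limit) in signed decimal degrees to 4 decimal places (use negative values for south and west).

Field Q=16, N=13: +16·20° lon, +13·10° lat → SW at lon 140°, lat 40°.
Square 9, 5: +9·2° lon, +5·1° lat → SW at lon 158°, lat 45°.
Subsquare v=21, d=3: +21·0.0833333° lon, +3·0.0416667° lat → SW at lon 159.75°, lat 45.125°.
Cell spans 0.0833333° lon × 0.0416667° lat.
south 45.1250, north 45.1667.

45.1250, 45.1667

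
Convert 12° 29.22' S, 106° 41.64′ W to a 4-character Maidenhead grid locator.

Shift to the Maidenhead origin (180°W, 90°S): lon 73.31, lat 77.51.
Field: lon ⌊73.31/20⌋ = 3 → D; lat ⌊77.51/10⌋ = 7 → H.
Square: lon ⌊13.31/2⌋ = 6; lat ⌊7.51/1⌋ = 7.

DH67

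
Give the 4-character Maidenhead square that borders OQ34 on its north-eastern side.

OQ45

Longitude square 3; +1 → 4.
Latitude square 4; +1 → 5.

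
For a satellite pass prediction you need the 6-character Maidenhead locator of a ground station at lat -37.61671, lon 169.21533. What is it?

Add 180° to longitude and 90° to latitude: 349.2153, 52.3833.
Field: 349.2153/20 → 17 → R, 52.3833/10 → 5 → F; chars RF.
Square: 9.2153/2 → 4, 2.3833/1 → 2; chars 42.
Subsquare: 1.2153/0.0833333 → 14 → o, 0.3833/0.0416667 → 9 → j; chars oj.

RF42oj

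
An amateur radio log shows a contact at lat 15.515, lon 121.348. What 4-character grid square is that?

Shift to the Maidenhead origin (180°W, 90°S): lon 301.35, lat 105.52.
Field: lon ⌊301.35/20⌋ = 15 → P; lat ⌊105.52/10⌋ = 10 → K.
Square: lon ⌊1.35/2⌋ = 0; lat ⌊5.52/1⌋ = 5.

PK05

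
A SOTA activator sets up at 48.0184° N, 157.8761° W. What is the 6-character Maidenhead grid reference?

BN18ba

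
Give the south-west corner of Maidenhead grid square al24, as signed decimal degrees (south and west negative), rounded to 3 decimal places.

24.000, -176.000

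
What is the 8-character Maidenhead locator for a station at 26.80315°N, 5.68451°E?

JL26ut22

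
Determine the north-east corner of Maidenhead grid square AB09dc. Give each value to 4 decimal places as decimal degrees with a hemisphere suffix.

70.8750° S, 179.6667° W

Field A=0, B=1: +0·20° lon, +1·10° lat → SW at lon -180°, lat -80°.
Square 0, 9: +0·2° lon, +9·1° lat → SW at lon -180°, lat -71°.
Subsquare d=3, c=2: +3·0.0833333° lon, +2·0.0416667° lat → SW at lon -179.75°, lat -70.9167°.
Cell spans 0.0833333° lon × 0.0416667° lat. NE corner is SW corner plus one full cell.
latitude 70.8750° S, longitude 179.6667° W.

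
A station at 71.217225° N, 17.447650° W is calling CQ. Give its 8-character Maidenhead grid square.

IQ11gf62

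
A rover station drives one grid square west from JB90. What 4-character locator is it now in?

JB80

Longitude square 9; −1 → 8.
The latitude characters are unchanged.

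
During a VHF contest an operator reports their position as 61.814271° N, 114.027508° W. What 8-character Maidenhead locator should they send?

DP21xt65

Shift to the Maidenhead origin (180°W, 90°S): lon 65.97249, lat 151.81427.
Field (20°×10°, letters A–R): lon ⌊65.97249/20⌋ = 3 → D; lat ⌊151.81427/10⌋ = 15 → P.
Square (2°×1°, digits 0–9): lon ⌊5.97249/2⌋ = 2; lat ⌊1.81427/1⌋ = 1.
Subsquare (5′×2.5′, letters a–x): lon ⌊1.97249/0.0833333⌋ = 23 → x; lat ⌊0.81427/0.0416667⌋ = 19 → t.
Extended square (30″×15″, digits 0–9): lon ⌊0.05583/0.00833333⌋ = 6; lat ⌊0.02260/0.00416667⌋ = 5.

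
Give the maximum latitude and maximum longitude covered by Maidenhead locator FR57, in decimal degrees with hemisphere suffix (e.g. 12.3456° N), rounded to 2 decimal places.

88.00° N, 68.00° W

Field F=5, R=17: +5·20° lon, +17·10° lat → SW at lon -80°, lat 80°.
Square 5, 7: +5·2° lon, +7·1° lat → SW at lon -70°, lat 87°.
Cell spans 2° lon × 1° lat. NE corner is SW corner plus one full cell.
latitude 88.00° N, longitude 68.00° W.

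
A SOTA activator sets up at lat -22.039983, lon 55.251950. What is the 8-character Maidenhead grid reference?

LG77px00

Shift to the Maidenhead origin (180°W, 90°S): lon 235.25195, lat 67.96002.
Field: lon ⌊235.25195/20⌋ = 11 → L; lat ⌊67.96002/10⌋ = 6 → G.
Square: lon ⌊15.25195/2⌋ = 7; lat ⌊7.96002/1⌋ = 7.
Subsquare: lon ⌊1.25195/0.0833333⌋ = 15 → p; lat ⌊0.96002/0.0416667⌋ = 23 → x.
Extended square: lon ⌊0.00195/0.00833333⌋ = 0; lat ⌊0.00168/0.00416667⌋ = 0.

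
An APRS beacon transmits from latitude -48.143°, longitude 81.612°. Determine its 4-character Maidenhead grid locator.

NE01

Offset from 180°W / 90°S: lon 261.61°, lat 41.86°.
Field: lon ⌊261.61/20⌋ = 13 → N; lat ⌊41.86/10⌋ = 4 → E.
Square: lon ⌊1.61/2⌋ = 0; lat ⌊1.86/1⌋ = 1.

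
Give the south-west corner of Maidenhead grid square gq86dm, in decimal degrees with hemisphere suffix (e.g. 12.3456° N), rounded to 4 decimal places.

76.5000° N, 43.7500° W

Field G=6, Q=16: +6·20° lon, +16·10° lat → SW at lon -60°, lat 70°.
Square 8, 6: +8·2° lon, +6·1° lat → SW at lon -44°, lat 76°.
Subsquare d=3, m=12: +3·0.0833333° lon, +12·0.0416667° lat → SW at lon -43.75°, lat 76.5°.
latitude 76.5000° N, longitude 43.7500° W.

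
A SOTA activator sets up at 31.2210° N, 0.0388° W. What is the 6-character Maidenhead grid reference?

Offset from 180°W / 90°S: lon 179.9612°, lat 121.2210°.
Field: 179.9612/20 → 8 → I, 121.2210/10 → 12 → M; chars IM.
Square: 19.9612/2 → 9, 1.2210/1 → 1; chars 91.
Subsquare: 1.9612/0.0833333 → 23 → x, 0.2210/0.0416667 → 5 → f; chars xf.

IM91xf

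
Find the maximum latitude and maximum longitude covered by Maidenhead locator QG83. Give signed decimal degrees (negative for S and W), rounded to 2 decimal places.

-26.00, 158.00

Field Q=16, G=6: +16·20° lon, +6·10° lat → SW at lon 140°, lat -30°.
Square 8, 3: +8·2° lon, +3·1° lat → SW at lon 156°, lat -27°.
Cell spans 2° lon × 1° lat. NE corner is SW corner plus one full cell.
latitude -26.00, longitude 158.00.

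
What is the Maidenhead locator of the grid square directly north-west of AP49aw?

AP39xx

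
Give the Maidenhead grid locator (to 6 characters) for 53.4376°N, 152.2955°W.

BO33uk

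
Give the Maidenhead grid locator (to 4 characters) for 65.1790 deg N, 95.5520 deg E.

Add 180° to longitude and 90° to latitude: 275.55, 155.18.
Field: 275.55/20 → 13 → N, 155.18/10 → 15 → P; chars NP.
Square: 15.55/2 → 7, 5.18/1 → 5; chars 75.

NP75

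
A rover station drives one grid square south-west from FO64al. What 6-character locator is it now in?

FO54xk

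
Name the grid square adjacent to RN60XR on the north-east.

RN70as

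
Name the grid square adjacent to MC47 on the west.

Longitude square 4; −1 → 3.
The latitude characters are unchanged.

MC37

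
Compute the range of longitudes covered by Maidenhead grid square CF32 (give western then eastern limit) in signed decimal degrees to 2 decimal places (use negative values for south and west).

Field C=2, F=5: +2·20° lon, +5·10° lat → SW at lon -140°, lat -40°.
Square 3, 2: +3·2° lon, +2·1° lat → SW at lon -134°, lat -38°.
Cell spans 2° lon × 1° lat.
west -134.00, east -132.00.

-134.00, -132.00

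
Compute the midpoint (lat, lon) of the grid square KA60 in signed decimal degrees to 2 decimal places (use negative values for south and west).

Field K=10, A=0: +10·20° lon, +0·10° lat → SW at lon 20°, lat -90°.
Square 6, 0: +6·2° lon, +0·1° lat → SW at lon 32°, lat -90°.
Cell spans 2° lon × 1° lat. Centre is SW corner plus half of each.
latitude -89.50, longitude 33.00.

-89.50, 33.00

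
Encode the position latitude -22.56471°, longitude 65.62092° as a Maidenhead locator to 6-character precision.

Shift to the Maidenhead origin (180°W, 90°S): lon 245.6209, lat 67.4353.
Field: 245.6209/20 → 12 → M, 67.4353/10 → 6 → G; chars MG.
Square: 5.6209/2 → 2, 7.4353/1 → 7; chars 27.
Subsquare: 1.6209/0.0833333 → 19 → t, 0.4353/0.0416667 → 10 → k; chars tk.

MG27tk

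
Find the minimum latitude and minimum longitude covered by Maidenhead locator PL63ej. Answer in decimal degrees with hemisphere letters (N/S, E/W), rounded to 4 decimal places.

23.3750° N, 132.3333° E

Field P=15, L=11: +15·20° lon, +11·10° lat → SW at lon 120°, lat 20°.
Square 6, 3: +6·2° lon, +3·1° lat → SW at lon 132°, lat 23°.
Subsquare e=4, j=9: +4·0.0833333° lon, +9·0.0416667° lat → SW at lon 132.333°, lat 23.375°.
latitude 23.3750° N, longitude 132.3333° E.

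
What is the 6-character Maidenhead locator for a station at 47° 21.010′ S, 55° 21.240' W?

Shift to the Maidenhead origin (180°W, 90°S): lon 124.6460, lat 42.6498.
Field: lon ⌊124.6460/20⌋ = 6 → G; lat ⌊42.6498/10⌋ = 4 → E.
Square: lon ⌊4.6460/2⌋ = 2; lat ⌊2.6498/1⌋ = 2.
Subsquare: lon ⌊0.6460/0.0833333⌋ = 7 → h; lat ⌊0.6498/0.0416667⌋ = 15 → p.

GE22hp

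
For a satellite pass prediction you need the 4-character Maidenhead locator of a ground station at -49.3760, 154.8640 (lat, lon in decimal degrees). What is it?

QE70

Offset from 180°W / 90°S: lon 334.86°, lat 40.62°.
Field: lon ⌊334.86/20⌋ = 16 → Q; lat ⌊40.62/10⌋ = 4 → E.
Square: lon ⌊14.86/2⌋ = 7; lat ⌊0.62/1⌋ = 0.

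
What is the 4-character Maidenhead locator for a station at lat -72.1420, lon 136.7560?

PB87

Offset from 180°W / 90°S: lon 316.76°, lat 17.86°.
Field: 316.76/20 → 15 → P, 17.86/10 → 1 → B; chars PB.
Square: 16.76/2 → 8, 7.86/1 → 7; chars 87.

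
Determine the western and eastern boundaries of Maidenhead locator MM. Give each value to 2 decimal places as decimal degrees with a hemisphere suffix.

60.00° E, 80.00° E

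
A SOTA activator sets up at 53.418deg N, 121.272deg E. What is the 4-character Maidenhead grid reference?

PO03

Add 180° to longitude and 90° to latitude: 301.27, 143.42.
Field: 301.27/20 → 15 → P, 143.42/10 → 14 → O; chars PO.
Square: 1.27/2 → 0, 3.42/1 → 3; chars 03.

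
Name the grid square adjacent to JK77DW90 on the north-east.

JK77ew01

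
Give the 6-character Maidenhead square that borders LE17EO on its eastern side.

LE17fo

Longitude subsquare e = 4; +1 → 5 = f.
The latitude characters are unchanged.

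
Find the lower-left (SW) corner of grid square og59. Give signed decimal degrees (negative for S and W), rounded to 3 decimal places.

-21.000, 110.000

Field O=14, G=6: +14·20° lon, +6·10° lat → SW at lon 100°, lat -30°.
Square 5, 9: +5·2° lon, +9·1° lat → SW at lon 110°, lat -21°.
latitude -21.000, longitude 110.000.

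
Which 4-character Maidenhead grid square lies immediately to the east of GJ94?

Longitude square 9; +1 → 10, wraps to 0, carry into field.
Longitude field G = 6; +1 → 7 = H.
The latitude characters are unchanged.

HJ04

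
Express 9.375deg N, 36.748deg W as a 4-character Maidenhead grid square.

HJ19

Shift to the Maidenhead origin (180°W, 90°S): lon 143.25, lat 99.38.
Field: 143.25/20 → 7 → H, 99.38/10 → 9 → J; chars HJ.
Square: 3.25/2 → 1, 9.38/1 → 9; chars 19.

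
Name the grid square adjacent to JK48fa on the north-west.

JK48eb

Longitude subsquare f = 5; −1 → 4 = e.
Latitude subsquare a = 0; +1 → 1 = b.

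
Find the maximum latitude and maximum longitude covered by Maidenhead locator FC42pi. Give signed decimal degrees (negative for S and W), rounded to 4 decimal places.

Field F=5, C=2: +5·20° lon, +2·10° lat → SW at lon -80°, lat -70°.
Square 4, 2: +4·2° lon, +2·1° lat → SW at lon -72°, lat -68°.
Subsquare p=15, i=8: +15·0.0833333° lon, +8·0.0416667° lat → SW at lon -70.75°, lat -67.6667°.
Cell spans 0.0833333° lon × 0.0416667° lat. NE corner is SW corner plus one full cell.
latitude -67.6250, longitude -70.6667.

-67.6250, -70.6667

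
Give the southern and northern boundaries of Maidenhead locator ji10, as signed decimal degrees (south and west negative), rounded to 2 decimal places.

Field J=9, I=8: +9·20° lon, +8·10° lat → SW at lon 0°, lat -10°.
Square 1, 0: +1·2° lon, +0·1° lat → SW at lon 2°, lat -10°.
Cell spans 2° lon × 1° lat.
south -10.00, north -9.00.

-10.00, -9.00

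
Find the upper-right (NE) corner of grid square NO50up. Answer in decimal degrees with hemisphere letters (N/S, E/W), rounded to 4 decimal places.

Field N=13, O=14: +13·20° lon, +14·10° lat → SW at lon 80°, lat 50°.
Square 5, 0: +5·2° lon, +0·1° lat → SW at lon 90°, lat 50°.
Subsquare u=20, p=15: +20·0.0833333° lon, +15·0.0416667° lat → SW at lon 91.6667°, lat 50.625°.
Cell spans 0.0833333° lon × 0.0416667° lat. NE corner is SW corner plus one full cell.
latitude 50.6667° N, longitude 91.7500° E.

50.6667° N, 91.7500° E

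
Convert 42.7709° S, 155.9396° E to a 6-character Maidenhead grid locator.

QE77xf

Offset from 180°W / 90°S: lon 335.9396°, lat 47.2291°.
Field: 335.9396/20 → 16 → Q, 47.2291/10 → 4 → E; chars QE.
Square: 15.9396/2 → 7, 7.2291/1 → 7; chars 77.
Subsquare: 1.9396/0.0833333 → 23 → x, 0.2291/0.0416667 → 5 → f; chars xf.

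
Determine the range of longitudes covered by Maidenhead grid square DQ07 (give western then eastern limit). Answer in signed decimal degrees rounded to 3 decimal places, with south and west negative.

-120.000, -118.000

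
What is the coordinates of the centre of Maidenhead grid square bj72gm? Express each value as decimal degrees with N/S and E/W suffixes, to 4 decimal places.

2.5208° N, 145.4583° W

Field B=1, J=9: +1·20° lon, +9·10° lat → SW at lon -160°, lat 0°.
Square 7, 2: +7·2° lon, +2·1° lat → SW at lon -146°, lat 2°.
Subsquare g=6, m=12: +6·0.0833333° lon, +12·0.0416667° lat → SW at lon -145.5°, lat 2.5°.
Cell spans 0.0833333° lon × 0.0416667° lat. Centre is SW corner plus half of each.
latitude 2.5208° N, longitude 145.4583° W.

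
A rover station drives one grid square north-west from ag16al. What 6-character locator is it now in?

Longitude subsquare a = 0; −1 → -1, wraps to 23 = x, carry into square.
Longitude square 1; −1 → 0.
Latitude subsquare l = 11; +1 → 12 = m.

AG06xm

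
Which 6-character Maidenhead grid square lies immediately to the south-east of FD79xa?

Longitude subsquare x = 23; +1 → 24, wraps to 0 = a, carry into square.
Longitude square 7; +1 → 8.
Latitude subsquare a = 0; −1 → -1, wraps to 23 = x, carry into square.
Latitude square 9; −1 → 8.

FD88ax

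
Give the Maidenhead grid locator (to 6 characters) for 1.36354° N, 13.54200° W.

Add 180° to longitude and 90° to latitude: 166.4580, 91.3635.
Field: 166.4580/20 → 8 → I, 91.3635/10 → 9 → J; chars IJ.
Square: 6.4580/2 → 3, 1.3635/1 → 1; chars 31.
Subsquare: 0.4580/0.0833333 → 5 → f, 0.3635/0.0416667 → 8 → i; chars fi.

IJ31fi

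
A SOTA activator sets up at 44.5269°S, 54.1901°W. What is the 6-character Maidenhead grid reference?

Add 180° to longitude and 90° to latitude: 125.8099, 45.4731.
Field: 125.8099/20 → 6 → G, 45.4731/10 → 4 → E; chars GE.
Square: 5.8099/2 → 2, 5.4731/1 → 5; chars 25.
Subsquare: 1.8099/0.0833333 → 21 → v, 0.4731/0.0416667 → 11 → l; chars vl.

GE25vl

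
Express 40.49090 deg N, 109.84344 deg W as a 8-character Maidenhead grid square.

DN50bl87

Add 180° to longitude and 90° to latitude: 70.15656, 130.49090.
Field (20°×10°, letters A–R): 70.15656/20 → 3 → D, 130.49090/10 → 13 → N; chars DN.
Square (2°×1°, digits 0–9): 10.15656/2 → 5, 0.49090/1 → 0; chars 50.
Subsquare (5′×2.5′, letters a–x): 0.15656/0.0833333 → 1 → b, 0.49090/0.0416667 → 11 → l; chars bl.
Extended square (30″×15″, digits 0–9): 0.07323/0.00833333 → 8, 0.03257/0.00416667 → 7; chars 87.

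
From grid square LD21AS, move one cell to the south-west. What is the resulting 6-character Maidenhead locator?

LD11xr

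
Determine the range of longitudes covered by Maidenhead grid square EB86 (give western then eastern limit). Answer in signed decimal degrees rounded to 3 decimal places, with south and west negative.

-84.000, -82.000

Field E=4, B=1: +4·20° lon, +1·10° lat → SW at lon -100°, lat -80°.
Square 8, 6: +8·2° lon, +6·1° lat → SW at lon -84°, lat -74°.
Cell spans 2° lon × 1° lat.
west -84.000, east -82.000.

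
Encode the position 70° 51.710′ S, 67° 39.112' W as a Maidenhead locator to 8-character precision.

Add 180° to longitude and 90° to latitude: 112.34813, 19.13817.
Field: lon ⌊112.34813/20⌋ = 5 → F; lat ⌊19.13817/10⌋ = 1 → B.
Square: lon ⌊12.34813/2⌋ = 6; lat ⌊9.13817/1⌋ = 9.
Subsquare: lon ⌊0.34813/0.0833333⌋ = 4 → e; lat ⌊0.13817/0.0416667⌋ = 3 → d.
Extended square: lon ⌊0.01480/0.00833333⌋ = 1; lat ⌊0.01317/0.00416667⌋ = 3.

FB69ed13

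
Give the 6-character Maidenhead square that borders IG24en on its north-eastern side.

Longitude subsquare e = 4; +1 → 5 = f.
Latitude subsquare n = 13; +1 → 14 = o.

IG24fo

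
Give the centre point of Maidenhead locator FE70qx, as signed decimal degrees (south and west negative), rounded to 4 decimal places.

Field F=5, E=4: +5·20° lon, +4·10° lat → SW at lon -80°, lat -50°.
Square 7, 0: +7·2° lon, +0·1° lat → SW at lon -66°, lat -50°.
Subsquare q=16, x=23: +16·0.0833333° lon, +23·0.0416667° lat → SW at lon -64.6667°, lat -49.0417°.
Cell spans 0.0833333° lon × 0.0416667° lat. Centre is SW corner plus half of each.
latitude -49.0208, longitude -64.6250.

-49.0208, -64.6250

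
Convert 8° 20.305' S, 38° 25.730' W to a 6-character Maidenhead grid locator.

HI01sp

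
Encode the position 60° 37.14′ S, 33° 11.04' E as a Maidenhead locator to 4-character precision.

Add 180° to longitude and 90° to latitude: 213.18, 29.38.
Field: lon ⌊213.18/20⌋ = 10 → K; lat ⌊29.38/10⌋ = 2 → C.
Square: lon ⌊13.18/2⌋ = 6; lat ⌊9.38/1⌋ = 9.

KC69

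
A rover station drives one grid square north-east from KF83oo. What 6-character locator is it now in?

Longitude subsquare o = 14; +1 → 15 = p.
Latitude subsquare o = 14; +1 → 15 = p.

KF83pp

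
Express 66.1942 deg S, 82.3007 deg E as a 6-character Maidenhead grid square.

NC13dt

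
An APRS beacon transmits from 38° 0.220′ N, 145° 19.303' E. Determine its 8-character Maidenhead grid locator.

QM28pa80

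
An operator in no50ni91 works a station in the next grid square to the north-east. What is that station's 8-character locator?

NO50oi02

Longitude extended square 9; +1 → 10, wraps to 0, carry into subsquare.
Longitude subsquare n = 13; +1 → 14 = o.
Latitude extended square 1; +1 → 2.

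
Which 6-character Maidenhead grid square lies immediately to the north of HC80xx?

Latitude subsquare x = 23; +1 → 24, wraps to 0 = a, carry into square.
Latitude square 0; +1 → 1.
The longitude characters are unchanged.

HC81xa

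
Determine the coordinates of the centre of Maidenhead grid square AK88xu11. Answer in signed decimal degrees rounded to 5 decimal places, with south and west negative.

18.83958, -162.07083

Field A=0, K=10: +0·20° lon, +10·10° lat → SW at lon -180°, lat 10°.
Square 8, 8: +8·2° lon, +8·1° lat → SW at lon -164°, lat 18°.
Subsquare x=23, u=20: +23·0.0833333° lon, +20·0.0416667° lat → SW at lon -162.083°, lat 18.8333°.
Extended square 1, 1: +1·0.00833333° lon, +1·0.00416667° lat → SW at lon -162.075°, lat 18.8375°.
Cell spans 0.00833333° lon × 0.00416667° lat. Centre is SW corner plus half of each.
latitude 18.83958, longitude -162.07083.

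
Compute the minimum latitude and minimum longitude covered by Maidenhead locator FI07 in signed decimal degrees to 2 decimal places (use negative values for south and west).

Field F=5, I=8: +5·20° lon, +8·10° lat → SW at lon -80°, lat -10°.
Square 0, 7: +0·2° lon, +7·1° lat → SW at lon -80°, lat -3°.
latitude -3.00, longitude -80.00.

-3.00, -80.00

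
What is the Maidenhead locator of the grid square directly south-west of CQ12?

CQ01

Longitude square 1; −1 → 0.
Latitude square 2; −1 → 1.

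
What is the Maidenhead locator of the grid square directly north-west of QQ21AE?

Longitude subsquare a = 0; −1 → -1, wraps to 23 = x, carry into square.
Longitude square 2; −1 → 1.
Latitude subsquare e = 4; +1 → 5 = f.

QQ11xf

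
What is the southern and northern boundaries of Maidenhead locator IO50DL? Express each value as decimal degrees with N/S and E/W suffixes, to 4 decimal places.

Field I=8, O=14: +8·20° lon, +14·10° lat → SW at lon -20°, lat 50°.
Square 5, 0: +5·2° lon, +0·1° lat → SW at lon -10°, lat 50°.
Subsquare d=3, l=11: +3·0.0833333° lon, +11·0.0416667° lat → SW at lon -9.75°, lat 50.4583°.
Cell spans 0.0833333° lon × 0.0416667° lat.
south 50.4583° N, north 50.5000° N.

50.4583° N, 50.5000° N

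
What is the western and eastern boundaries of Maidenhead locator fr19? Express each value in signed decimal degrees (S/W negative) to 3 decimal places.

-78.000, -76.000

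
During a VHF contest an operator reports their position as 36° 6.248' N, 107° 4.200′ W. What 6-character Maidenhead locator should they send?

Add 180° to longitude and 90° to latitude: 72.9300, 126.1041.
Field (20°×10°, letters A–R): 72.9300/20 → 3 → D, 126.1041/10 → 12 → M; chars DM.
Square (2°×1°, digits 0–9): 12.9300/2 → 6, 6.1041/1 → 6; chars 66.
Subsquare (5′×2.5′, letters a–x): 0.9300/0.0833333 → 11 → l, 0.1041/0.0416667 → 2 → c; chars lc.

DM66lc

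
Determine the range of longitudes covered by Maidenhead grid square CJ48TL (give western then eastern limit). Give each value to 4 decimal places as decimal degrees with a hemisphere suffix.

Field C=2, J=9: +2·20° lon, +9·10° lat → SW at lon -140°, lat 0°.
Square 4, 8: +4·2° lon, +8·1° lat → SW at lon -132°, lat 8°.
Subsquare t=19, l=11: +19·0.0833333° lon, +11·0.0416667° lat → SW at lon -130.417°, lat 8.45833°.
Cell spans 0.0833333° lon × 0.0416667° lat.
west 130.4167° W, east 130.3333° W.

130.4167° W, 130.3333° W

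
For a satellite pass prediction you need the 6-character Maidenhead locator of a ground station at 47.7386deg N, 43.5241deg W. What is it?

GN87fr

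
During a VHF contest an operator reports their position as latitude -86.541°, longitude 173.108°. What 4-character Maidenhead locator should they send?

RA63

Add 180° to longitude and 90° to latitude: 353.11, 3.46.
Field (20°×10°, letters A–R): lon ⌊353.11/20⌋ = 17 → R; lat ⌊3.46/10⌋ = 0 → A.
Square (2°×1°, digits 0–9): lon ⌊13.11/2⌋ = 6; lat ⌊3.46/1⌋ = 3.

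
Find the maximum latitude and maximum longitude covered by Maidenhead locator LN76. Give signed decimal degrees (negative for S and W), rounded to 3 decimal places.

47.000, 56.000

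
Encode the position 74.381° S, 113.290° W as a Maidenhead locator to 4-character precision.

DB35

Add 180° to longitude and 90° to latitude: 66.71, 15.62.
Field: lon ⌊66.71/20⌋ = 3 → D; lat ⌊15.62/10⌋ = 1 → B.
Square: lon ⌊6.71/2⌋ = 3; lat ⌊5.62/1⌋ = 5.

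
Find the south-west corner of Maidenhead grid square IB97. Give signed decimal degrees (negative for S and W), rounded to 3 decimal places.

-73.000, -2.000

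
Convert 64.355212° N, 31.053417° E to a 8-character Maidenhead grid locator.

KP54mi65

Offset from 180°W / 90°S: lon 211.05342°, lat 154.35521°.
Field (20°×10°, letters A–R): 211.05342/20 → 10 → K, 154.35521/10 → 15 → P; chars KP.
Square (2°×1°, digits 0–9): 11.05342/2 → 5, 4.35521/1 → 4; chars 54.
Subsquare (5′×2.5′, letters a–x): 1.05342/0.0833333 → 12 → m, 0.35521/0.0416667 → 8 → i; chars mi.
Extended square (30″×15″, digits 0–9): 0.05342/0.00833333 → 6, 0.02188/0.00416667 → 5; chars 65.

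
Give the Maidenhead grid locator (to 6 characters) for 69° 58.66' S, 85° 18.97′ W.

Shift to the Maidenhead origin (180°W, 90°S): lon 94.6838, lat 20.0223.
Field (20°×10°, letters A–R): lon ⌊94.6838/20⌋ = 4 → E; lat ⌊20.0223/10⌋ = 2 → C.
Square (2°×1°, digits 0–9): lon ⌊14.6838/2⌋ = 7; lat ⌊0.0223/1⌋ = 0.
Subsquare (5′×2.5′, letters a–x): lon ⌊0.6838/0.0833333⌋ = 8 → i; lat ⌊0.0223/0.0416667⌋ = 0 → a.

EC70ia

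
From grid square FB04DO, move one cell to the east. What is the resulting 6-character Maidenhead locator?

Longitude subsquare d = 3; +1 → 4 = e.
The latitude characters are unchanged.

FB04eo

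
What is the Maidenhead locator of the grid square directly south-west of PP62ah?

PP52xg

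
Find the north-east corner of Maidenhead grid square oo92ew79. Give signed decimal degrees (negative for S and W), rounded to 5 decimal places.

52.95833, 118.40000

Field O=14, O=14: +14·20° lon, +14·10° lat → SW at lon 100°, lat 50°.
Square 9, 2: +9·2° lon, +2·1° lat → SW at lon 118°, lat 52°.
Subsquare e=4, w=22: +4·0.0833333° lon, +22·0.0416667° lat → SW at lon 118.333°, lat 52.9167°.
Extended square 7, 9: +7·0.00833333° lon, +9·0.00416667° lat → SW at lon 118.392°, lat 52.9542°.
Cell spans 0.00833333° lon × 0.00416667° lat. NE corner is SW corner plus one full cell.
latitude 52.95833, longitude 118.40000.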